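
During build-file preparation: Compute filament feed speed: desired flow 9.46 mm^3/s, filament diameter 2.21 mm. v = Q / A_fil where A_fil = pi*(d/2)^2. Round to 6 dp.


A = pi*(2.21/2)^2 = 3.835963
v = 9.46 / 3.835963 = 2.466134 mm/s


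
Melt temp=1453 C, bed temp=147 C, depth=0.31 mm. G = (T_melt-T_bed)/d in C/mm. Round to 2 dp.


G = (1453-147)/0.31 = 4212.9 C/mm


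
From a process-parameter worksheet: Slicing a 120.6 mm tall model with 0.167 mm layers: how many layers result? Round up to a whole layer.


Layers = ceil(120.6/0.167) = 723


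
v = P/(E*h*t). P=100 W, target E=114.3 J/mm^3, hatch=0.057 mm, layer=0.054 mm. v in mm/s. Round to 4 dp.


v = 100 / (114.3*0.057*0.054) = 284.24 mm/s


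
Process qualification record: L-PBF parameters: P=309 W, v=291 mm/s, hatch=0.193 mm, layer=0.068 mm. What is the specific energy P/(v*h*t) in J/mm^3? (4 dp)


Build rate = 291 * 0.193 * 0.068 = 3.819084 mm^3/s
SE = 309 / 3.819084 = 80.9095 J/mm^3


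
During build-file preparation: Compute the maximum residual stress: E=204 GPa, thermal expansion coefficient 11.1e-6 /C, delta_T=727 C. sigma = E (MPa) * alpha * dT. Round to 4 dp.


sigma = 204*1000 * 11.1e-6 * 727 = 1646.2188 MPa


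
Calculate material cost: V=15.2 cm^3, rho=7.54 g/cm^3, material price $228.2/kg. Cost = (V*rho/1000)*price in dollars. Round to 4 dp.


Mass = 15.2*7.54/1000 = 0.114608 kg
Cost = 0.114608 * 228.2 = 26.1535 $


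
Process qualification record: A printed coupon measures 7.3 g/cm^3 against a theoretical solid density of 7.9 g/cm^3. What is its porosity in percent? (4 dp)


Porosity = (1-7.3/7.9)*100 = 7.5949 %


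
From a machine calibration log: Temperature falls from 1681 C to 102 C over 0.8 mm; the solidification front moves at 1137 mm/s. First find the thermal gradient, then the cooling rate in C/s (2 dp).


G = (1681-102)/0.8 = 1973.75 C/mm
CR = 1973.75 * 1137 = 2244153.75 C/s


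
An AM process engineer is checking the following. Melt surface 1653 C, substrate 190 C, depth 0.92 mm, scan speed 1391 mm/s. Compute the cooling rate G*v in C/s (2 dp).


G = (1653-190)/0.92 = 1590.2173913 C/mm
CR = 1590.2173913 * 1391 = 2211992.39 C/s


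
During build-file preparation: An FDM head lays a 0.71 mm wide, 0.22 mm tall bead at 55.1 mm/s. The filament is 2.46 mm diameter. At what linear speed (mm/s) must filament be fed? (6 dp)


Q = 0.71 * 0.22 * 55.1 = 8.60662 mm^3/s
A_fil = pi*(2.46/2)^2 = 4.75291553 mm^2
v_feed = 8.60662 / 4.75291553 = 1.810809 mm/s


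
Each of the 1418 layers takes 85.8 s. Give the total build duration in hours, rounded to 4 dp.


t = 1418 * 85.8 / 3600 = 33.7957 hrs


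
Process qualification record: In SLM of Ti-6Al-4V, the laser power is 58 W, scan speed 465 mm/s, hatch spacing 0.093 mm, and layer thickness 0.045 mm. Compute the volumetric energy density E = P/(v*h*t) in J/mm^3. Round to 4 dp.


E = 58 / (465*0.093*0.045) = 29.8043 J/mm^3


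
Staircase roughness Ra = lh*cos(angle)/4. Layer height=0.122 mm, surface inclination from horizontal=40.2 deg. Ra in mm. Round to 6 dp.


Ra = 0.122 * cos(40.2) / 4 = 0.023296 mm


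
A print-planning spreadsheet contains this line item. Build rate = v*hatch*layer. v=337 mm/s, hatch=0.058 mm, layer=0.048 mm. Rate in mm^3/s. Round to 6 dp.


Rate = 337 * 0.058 * 0.048 = 0.938208 mm^3/s


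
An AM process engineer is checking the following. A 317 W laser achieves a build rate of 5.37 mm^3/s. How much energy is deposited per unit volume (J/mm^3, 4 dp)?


SE = 317 / 5.37 = 59.0317 J/mm^3


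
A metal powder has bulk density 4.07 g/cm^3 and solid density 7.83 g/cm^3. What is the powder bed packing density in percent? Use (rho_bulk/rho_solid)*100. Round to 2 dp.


Packing = (4.07/7.83)*100 = 51.98 %


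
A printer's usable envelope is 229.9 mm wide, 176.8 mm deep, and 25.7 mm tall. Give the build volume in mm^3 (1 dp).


V = 229.9 * 176.8 * 25.7 = 1044610.4 mm^3


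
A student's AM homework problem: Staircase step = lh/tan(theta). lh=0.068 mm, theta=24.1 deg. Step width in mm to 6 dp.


step = 0.068 / tan(24.1) = 0.152016 mm


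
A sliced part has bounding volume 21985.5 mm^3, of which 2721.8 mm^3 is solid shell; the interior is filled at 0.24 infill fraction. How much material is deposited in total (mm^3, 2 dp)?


V_infill = (21985.5 - 2721.8) * 0.24 = 4623.29
V_total = 2721.8 + 4623.29 = 7345.09 mm^3


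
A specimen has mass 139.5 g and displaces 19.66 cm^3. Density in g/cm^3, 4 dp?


rho = 139.5 / 19.66 = 7.0956 g/cm^3


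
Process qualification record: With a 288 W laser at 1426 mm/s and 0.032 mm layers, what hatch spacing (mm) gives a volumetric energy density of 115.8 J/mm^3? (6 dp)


h = 288 / (115.8*1426*0.032) = 0.054502 mm


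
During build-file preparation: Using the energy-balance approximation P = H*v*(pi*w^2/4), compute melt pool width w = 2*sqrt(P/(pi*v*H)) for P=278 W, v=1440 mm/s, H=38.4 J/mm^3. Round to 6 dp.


w = 2*sqrt(278/(pi*1440*38.4)) = 0.080007 mm


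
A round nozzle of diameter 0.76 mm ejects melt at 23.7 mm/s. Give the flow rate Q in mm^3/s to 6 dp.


A = pi*(0.76/2)^2 = 0.45364598 mm^2
Q = 0.45364598 * 23.7 = 10.75141 mm^3/s


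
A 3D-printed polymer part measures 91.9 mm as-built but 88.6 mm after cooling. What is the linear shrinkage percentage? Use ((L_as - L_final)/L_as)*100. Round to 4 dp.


Shrinkage = ((91.9-88.6)/91.9)*100 = 3.5909 %


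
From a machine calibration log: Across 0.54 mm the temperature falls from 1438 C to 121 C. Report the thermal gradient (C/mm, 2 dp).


G = (1438-121)/0.54 = 2438.89 C/mm


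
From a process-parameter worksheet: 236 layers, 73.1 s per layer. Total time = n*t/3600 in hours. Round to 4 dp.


t = 236 * 73.1 / 3600 = 4.7921 hrs


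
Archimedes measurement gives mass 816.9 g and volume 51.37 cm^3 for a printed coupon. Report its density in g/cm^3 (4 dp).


rho = 816.9 / 51.37 = 15.9023 g/cm^3


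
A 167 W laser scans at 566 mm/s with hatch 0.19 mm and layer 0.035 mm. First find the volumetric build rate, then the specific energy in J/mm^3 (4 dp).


Build rate = 566 * 0.19 * 0.035 = 3.7639 mm^3/s
SE = 167 / 3.7639 = 44.3689 J/mm^3


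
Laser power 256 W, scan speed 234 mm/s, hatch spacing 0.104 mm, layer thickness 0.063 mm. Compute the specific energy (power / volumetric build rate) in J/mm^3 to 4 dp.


Build rate = 234 * 0.104 * 0.063 = 1.533168 mm^3/s
SE = 256 / 1.533168 = 166.9745 J/mm^3


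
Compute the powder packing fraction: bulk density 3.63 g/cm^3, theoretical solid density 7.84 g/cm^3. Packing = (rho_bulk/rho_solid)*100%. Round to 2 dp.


Packing = (3.63/7.84)*100 = 46.3 %


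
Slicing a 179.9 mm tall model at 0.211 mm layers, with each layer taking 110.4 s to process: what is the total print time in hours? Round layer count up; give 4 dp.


Layers = ceil(179.9/0.211) = 853
t = 853 * 110.4 / 3600 = 26.1587 hrs


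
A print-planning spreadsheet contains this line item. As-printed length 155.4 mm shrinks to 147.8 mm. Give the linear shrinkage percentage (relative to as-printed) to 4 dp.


Shrinkage = ((155.4-147.8)/155.4)*100 = 4.8906 %


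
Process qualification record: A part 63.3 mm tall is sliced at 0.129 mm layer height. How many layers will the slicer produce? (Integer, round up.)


Layers = ceil(63.3/0.129) = 491


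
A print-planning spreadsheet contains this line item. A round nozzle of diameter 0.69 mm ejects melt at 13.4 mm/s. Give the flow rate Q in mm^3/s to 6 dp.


A = pi*(0.69/2)^2 = 0.37392807 mm^2
Q = 0.37392807 * 13.4 = 5.010636 mm^3/s


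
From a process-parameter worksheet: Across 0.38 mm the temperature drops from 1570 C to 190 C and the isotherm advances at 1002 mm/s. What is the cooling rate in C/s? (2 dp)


G = (1570-190)/0.38 = 3631.57894737 C/mm
CR = 3631.57894737 * 1002 = 3638842.11 C/s


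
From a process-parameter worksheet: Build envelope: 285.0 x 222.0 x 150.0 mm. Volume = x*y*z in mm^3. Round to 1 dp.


V = 285.0 * 222.0 * 150.0 = 9490500.0 mm^3


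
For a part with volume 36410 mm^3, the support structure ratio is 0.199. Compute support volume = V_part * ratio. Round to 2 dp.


V_support = 36410 * 0.199 = 7245.59 mm^3


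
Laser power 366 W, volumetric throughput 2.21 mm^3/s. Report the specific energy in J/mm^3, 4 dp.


SE = 366 / 2.21 = 165.6109 J/mm^3


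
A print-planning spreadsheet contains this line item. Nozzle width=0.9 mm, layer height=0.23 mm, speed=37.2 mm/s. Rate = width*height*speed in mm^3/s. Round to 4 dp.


Rate = 0.9 * 0.23 * 37.2 = 7.7004 mm^3/s


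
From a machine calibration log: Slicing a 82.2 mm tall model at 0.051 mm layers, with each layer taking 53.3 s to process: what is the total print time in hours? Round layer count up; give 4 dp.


Layers = ceil(82.2/0.051) = 1612
t = 1612 * 53.3 / 3600 = 23.8666 hrs


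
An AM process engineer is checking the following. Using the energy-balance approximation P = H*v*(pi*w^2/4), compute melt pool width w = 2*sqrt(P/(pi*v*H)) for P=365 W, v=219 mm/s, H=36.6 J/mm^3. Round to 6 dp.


w = 2*sqrt(365/(pi*219*36.6)) = 0.24079 mm


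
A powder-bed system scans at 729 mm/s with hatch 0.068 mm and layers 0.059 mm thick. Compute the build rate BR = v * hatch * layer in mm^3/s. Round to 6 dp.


Rate = 729 * 0.068 * 0.059 = 2.924748 mm^3/s


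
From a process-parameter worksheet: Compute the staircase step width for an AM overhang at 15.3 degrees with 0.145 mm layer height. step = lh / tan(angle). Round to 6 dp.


step = 0.145 / tan(15.3) = 0.530031 mm


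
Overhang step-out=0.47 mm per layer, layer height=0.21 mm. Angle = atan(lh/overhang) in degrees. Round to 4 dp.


angle = atan(0.21/0.47) = 24.0755 degrees


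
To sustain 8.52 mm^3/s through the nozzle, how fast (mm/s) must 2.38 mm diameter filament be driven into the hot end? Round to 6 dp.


A = pi*(2.38/2)^2 = 4.448809
v = 8.52 / 4.448809 = 1.915119 mm/s


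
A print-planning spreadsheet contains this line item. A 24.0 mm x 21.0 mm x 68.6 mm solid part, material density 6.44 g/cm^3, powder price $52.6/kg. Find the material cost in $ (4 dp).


V = 24.0 * 21.0 * 68.6 = 34574.4 mm^3 = 34.5744 cm^3
Mass = 34.5744 * 6.44 / 1000 = 0.22265914 kg
Cost = 0.22265914 * 52.6 = 11.7119 $


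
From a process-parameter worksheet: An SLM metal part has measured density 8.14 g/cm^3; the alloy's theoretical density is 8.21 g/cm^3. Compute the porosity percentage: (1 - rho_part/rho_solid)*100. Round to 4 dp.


Porosity = (1-8.14/8.21)*100 = 0.8526 %


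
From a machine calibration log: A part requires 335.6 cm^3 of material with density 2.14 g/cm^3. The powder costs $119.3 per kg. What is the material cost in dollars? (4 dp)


Mass = 335.6*2.14/1000 = 0.718184 kg
Cost = 0.718184 * 119.3 = 85.6794 $


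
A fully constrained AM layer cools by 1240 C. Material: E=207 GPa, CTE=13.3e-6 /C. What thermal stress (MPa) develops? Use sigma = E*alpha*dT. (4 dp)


sigma = 207*1000 * 13.3e-6 * 1240 = 3413.844 MPa


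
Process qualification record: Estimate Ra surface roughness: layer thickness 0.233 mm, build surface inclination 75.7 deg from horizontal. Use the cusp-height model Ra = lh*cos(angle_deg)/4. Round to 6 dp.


Ra = 0.233 * cos(75.7) / 4 = 0.014388 mm


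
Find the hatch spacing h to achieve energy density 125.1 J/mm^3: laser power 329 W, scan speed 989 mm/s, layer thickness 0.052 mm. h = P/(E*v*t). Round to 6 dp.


h = 329 / (125.1*989*0.052) = 0.051137 mm


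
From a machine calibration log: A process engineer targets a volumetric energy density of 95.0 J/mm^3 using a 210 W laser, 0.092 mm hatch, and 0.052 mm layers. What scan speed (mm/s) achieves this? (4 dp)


v = 210 / (95.0*0.092*0.052) = 462.0665 mm/s


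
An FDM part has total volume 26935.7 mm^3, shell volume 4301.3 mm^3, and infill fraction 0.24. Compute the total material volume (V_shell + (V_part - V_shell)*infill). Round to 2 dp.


V_infill = (26935.7 - 4301.3) * 0.24 = 5432.26
V_total = 4301.3 + 5432.26 = 9733.56 mm^3


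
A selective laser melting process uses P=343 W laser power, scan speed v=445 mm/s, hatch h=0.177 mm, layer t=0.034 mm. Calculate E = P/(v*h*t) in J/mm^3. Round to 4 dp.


E = 343 / (445*0.177*0.034) = 128.0802 J/mm^3


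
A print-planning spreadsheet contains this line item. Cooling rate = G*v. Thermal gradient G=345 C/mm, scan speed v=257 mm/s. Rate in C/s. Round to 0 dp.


CR = 345 * 257 = 88665 C/s


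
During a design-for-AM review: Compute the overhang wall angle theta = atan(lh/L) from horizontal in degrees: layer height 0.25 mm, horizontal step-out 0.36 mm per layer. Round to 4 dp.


angle = atan(0.25/0.36) = 34.7778 degrees


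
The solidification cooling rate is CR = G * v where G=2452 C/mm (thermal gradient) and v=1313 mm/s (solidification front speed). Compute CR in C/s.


CR = 2452 * 1313 = 3219476 C/s


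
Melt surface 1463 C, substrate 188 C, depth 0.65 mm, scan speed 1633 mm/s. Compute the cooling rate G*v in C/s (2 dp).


G = (1463-188)/0.65 = 1961.53846154 C/mm
CR = 1961.53846154 * 1633 = 3203192.31 C/s


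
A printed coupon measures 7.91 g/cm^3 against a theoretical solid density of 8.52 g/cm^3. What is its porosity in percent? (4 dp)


Porosity = (1-7.91/8.52)*100 = 7.1596 %


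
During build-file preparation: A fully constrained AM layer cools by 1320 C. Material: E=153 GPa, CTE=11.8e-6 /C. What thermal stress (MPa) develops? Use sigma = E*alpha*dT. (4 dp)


sigma = 153*1000 * 11.8e-6 * 1320 = 2383.128 MPa


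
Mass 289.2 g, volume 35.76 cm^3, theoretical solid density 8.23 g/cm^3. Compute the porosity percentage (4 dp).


rho_part = 289.2 / 35.76 = 8.08724832 g/cm^3
Porosity = (1 - 8.08724832/8.23)*100 = 1.7345 %


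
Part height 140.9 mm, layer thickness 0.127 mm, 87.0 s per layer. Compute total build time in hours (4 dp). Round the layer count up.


Layers = ceil(140.9/0.127) = 1110
t = 1110 * 87.0 / 3600 = 26.825 hrs


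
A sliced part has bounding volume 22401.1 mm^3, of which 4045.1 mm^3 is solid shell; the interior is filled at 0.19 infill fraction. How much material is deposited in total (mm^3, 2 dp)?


V_infill = (22401.1 - 4045.1) * 0.19 = 3487.64
V_total = 4045.1 + 3487.64 = 7532.74 mm^3


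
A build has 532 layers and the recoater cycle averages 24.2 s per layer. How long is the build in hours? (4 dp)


t = 532 * 24.2 / 3600 = 3.5762 hrs


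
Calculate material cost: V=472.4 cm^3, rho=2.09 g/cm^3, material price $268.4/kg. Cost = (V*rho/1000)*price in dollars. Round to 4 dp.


Mass = 472.4*2.09/1000 = 0.987316 kg
Cost = 0.987316 * 268.4 = 264.9956 $


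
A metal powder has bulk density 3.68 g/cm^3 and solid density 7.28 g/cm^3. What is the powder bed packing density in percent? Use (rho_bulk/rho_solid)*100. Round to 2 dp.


Packing = (3.68/7.28)*100 = 50.55 %


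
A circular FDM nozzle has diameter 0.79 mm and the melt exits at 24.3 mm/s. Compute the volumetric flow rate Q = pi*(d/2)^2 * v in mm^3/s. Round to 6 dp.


A = pi*(0.79/2)^2 = 0.49016699 mm^2
Q = 0.49016699 * 24.3 = 11.911058 mm^3/s


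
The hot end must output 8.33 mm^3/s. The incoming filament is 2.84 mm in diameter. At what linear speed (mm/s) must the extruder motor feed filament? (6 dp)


A = pi*(2.84/2)^2 = 6.334707
v = 8.33 / 6.334707 = 1.314978 mm/s


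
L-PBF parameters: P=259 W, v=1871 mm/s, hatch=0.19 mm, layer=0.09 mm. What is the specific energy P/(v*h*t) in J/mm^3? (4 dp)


Build rate = 1871 * 0.19 * 0.09 = 31.9941 mm^3/s
SE = 259 / 31.9941 = 8.0952 J/mm^3


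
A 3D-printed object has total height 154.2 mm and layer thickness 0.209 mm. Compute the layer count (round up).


Layers = ceil(154.2/0.209) = 738


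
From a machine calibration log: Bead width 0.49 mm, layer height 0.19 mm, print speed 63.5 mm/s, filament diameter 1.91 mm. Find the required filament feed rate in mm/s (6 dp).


Q = 0.49 * 0.19 * 63.5 = 5.91185 mm^3/s
A_fil = pi*(1.91/2)^2 = 2.86521104 mm^2
v_feed = 5.91185 / 2.86521104 = 2.063321 mm/s


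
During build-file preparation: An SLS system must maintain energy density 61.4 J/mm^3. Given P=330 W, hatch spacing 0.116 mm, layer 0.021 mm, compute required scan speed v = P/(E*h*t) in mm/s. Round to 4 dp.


v = 330 / (61.4*0.116*0.021) = 2206.3189 mm/s


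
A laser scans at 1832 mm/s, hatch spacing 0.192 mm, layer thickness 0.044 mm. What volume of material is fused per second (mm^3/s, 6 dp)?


Rate = 1832 * 0.192 * 0.044 = 15.476736 mm^3/s


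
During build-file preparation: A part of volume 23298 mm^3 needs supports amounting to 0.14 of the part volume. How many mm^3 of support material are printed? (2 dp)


V_support = 23298 * 0.14 = 3261.72 mm^3


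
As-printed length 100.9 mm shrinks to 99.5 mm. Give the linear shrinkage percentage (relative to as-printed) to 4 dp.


Shrinkage = ((100.9-99.5)/100.9)*100 = 1.3875 %


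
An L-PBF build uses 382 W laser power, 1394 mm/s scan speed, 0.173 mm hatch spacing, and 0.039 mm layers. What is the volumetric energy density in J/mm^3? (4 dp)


E = 382 / (1394*0.173*0.039) = 40.6153 J/mm^3


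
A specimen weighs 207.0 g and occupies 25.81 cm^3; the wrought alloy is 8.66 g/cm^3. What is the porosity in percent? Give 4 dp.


rho_part = 207.0 / 25.81 = 8.02014723 g/cm^3
Porosity = (1 - 8.02014723/8.66)*100 = 7.3886 %


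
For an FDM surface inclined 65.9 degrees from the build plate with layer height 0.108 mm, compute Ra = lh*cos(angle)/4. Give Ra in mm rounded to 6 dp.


Ra = 0.108 * cos(65.9) / 4 = 0.011025 mm


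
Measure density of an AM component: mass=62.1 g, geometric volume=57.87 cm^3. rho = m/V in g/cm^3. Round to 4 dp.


rho = 62.1 / 57.87 = 1.0731 g/cm^3


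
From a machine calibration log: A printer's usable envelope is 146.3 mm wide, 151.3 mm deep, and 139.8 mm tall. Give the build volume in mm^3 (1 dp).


V = 146.3 * 151.3 * 139.8 = 3094499.6 mm^3


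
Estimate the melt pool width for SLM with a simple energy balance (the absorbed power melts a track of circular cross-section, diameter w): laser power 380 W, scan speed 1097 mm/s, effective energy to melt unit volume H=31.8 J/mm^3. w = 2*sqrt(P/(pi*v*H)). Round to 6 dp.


w = 2*sqrt(380/(pi*1097*31.8)) = 0.117769 mm


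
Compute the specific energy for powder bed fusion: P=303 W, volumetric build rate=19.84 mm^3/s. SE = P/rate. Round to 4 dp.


SE = 303 / 19.84 = 15.2722 J/mm^3


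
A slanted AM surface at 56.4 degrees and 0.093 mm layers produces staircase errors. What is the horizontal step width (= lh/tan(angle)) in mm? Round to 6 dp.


step = 0.093 / tan(56.4) = 0.061789 mm


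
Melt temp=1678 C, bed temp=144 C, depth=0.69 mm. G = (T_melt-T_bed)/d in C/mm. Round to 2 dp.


G = (1678-144)/0.69 = 2223.19 C/mm


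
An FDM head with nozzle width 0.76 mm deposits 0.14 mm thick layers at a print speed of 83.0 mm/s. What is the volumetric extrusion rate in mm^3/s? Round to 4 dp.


Rate = 0.76 * 0.14 * 83.0 = 8.8312 mm^3/s


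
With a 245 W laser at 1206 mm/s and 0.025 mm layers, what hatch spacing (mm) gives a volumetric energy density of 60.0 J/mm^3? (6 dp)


h = 245 / (60.0*1206*0.025) = 0.135434 mm


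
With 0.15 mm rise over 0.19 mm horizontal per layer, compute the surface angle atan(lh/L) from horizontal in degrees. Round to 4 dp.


angle = atan(0.15/0.19) = 38.2902 degrees


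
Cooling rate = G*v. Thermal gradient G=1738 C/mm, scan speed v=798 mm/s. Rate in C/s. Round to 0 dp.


CR = 1738 * 798 = 1386924 C/s


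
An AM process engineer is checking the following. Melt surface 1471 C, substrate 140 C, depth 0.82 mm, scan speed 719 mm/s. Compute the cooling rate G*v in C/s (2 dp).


G = (1471-140)/0.82 = 1623.17073171 C/mm
CR = 1623.17073171 * 719 = 1167059.76 C/s


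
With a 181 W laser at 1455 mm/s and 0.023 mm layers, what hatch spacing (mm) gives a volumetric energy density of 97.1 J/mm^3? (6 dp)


h = 181 / (97.1*1455*0.023) = 0.055702 mm


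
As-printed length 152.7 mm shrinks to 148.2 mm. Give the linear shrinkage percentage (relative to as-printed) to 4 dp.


Shrinkage = ((152.7-148.2)/152.7)*100 = 2.947 %


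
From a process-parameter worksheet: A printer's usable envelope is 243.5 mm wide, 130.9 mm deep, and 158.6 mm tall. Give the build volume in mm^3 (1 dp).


V = 243.5 * 130.9 * 158.6 = 5055240.2 mm^3


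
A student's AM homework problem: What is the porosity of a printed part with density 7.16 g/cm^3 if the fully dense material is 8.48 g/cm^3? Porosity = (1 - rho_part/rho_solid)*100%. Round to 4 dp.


Porosity = (1-7.16/8.48)*100 = 15.566 %


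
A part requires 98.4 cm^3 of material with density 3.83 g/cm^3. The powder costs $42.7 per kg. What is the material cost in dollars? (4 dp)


Mass = 98.4*3.83/1000 = 0.376872 kg
Cost = 0.376872 * 42.7 = 16.0924 $


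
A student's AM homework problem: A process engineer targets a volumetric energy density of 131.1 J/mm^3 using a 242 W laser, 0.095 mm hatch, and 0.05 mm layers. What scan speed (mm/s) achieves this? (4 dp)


v = 242 / (131.1*0.095*0.05) = 388.6146 mm/s


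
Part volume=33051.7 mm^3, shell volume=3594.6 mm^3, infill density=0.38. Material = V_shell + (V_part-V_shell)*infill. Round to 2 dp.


V_infill = (33051.7 - 3594.6) * 0.38 = 11193.7
V_total = 3594.6 + 11193.7 = 14788.3 mm^3


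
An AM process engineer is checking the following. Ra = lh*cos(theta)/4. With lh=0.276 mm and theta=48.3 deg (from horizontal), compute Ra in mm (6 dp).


Ra = 0.276 * cos(48.3) / 4 = 0.045901 mm


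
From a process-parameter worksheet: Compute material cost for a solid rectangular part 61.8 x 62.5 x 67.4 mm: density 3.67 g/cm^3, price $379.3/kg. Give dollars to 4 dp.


V = 61.8 * 62.5 * 67.4 = 260332.5 mm^3 = 260.3325 cm^3
Mass = 260.3325 * 3.67 / 1000 = 0.95542028 kg
Cost = 0.95542028 * 379.3 = 362.3909 $


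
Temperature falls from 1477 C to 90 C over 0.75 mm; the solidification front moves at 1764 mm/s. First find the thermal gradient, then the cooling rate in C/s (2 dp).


G = (1477-90)/0.75 = 1849.33333333 C/mm
CR = 1849.33333333 * 1764 = 3262224.0 C/s


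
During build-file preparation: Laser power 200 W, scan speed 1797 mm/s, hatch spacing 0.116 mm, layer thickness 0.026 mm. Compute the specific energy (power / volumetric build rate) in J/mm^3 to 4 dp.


Build rate = 1797 * 0.116 * 0.026 = 5.419752 mm^3/s
SE = 200 / 5.419752 = 36.9021 J/mm^3


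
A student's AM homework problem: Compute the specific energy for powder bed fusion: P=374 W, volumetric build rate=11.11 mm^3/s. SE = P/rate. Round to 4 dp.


SE = 374 / 11.11 = 33.6634 J/mm^3


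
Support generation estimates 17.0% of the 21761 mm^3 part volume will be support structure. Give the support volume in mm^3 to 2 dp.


V_support = 21761 * 0.17 = 3699.37 mm^3


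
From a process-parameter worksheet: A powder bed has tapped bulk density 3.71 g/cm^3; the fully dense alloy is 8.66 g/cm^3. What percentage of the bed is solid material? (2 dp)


Packing = (3.71/8.66)*100 = 42.84 %


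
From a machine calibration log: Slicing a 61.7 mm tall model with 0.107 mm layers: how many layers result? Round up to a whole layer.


Layers = ceil(61.7/0.107) = 577


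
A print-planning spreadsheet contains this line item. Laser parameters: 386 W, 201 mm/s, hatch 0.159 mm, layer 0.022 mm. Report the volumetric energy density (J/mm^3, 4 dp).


E = 386 / (201*0.159*0.022) = 548.9989 J/mm^3


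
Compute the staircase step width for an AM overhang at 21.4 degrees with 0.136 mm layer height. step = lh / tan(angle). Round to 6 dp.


step = 0.136 / tan(21.4) = 0.347031 mm


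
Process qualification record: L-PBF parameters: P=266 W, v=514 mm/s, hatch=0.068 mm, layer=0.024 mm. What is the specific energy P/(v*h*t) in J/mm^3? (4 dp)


Build rate = 514 * 0.068 * 0.024 = 0.838848 mm^3/s
SE = 266 / 0.838848 = 317.1015 J/mm^3


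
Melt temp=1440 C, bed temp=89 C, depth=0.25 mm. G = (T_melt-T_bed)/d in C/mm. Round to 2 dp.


G = (1440-89)/0.25 = 5404.0 C/mm


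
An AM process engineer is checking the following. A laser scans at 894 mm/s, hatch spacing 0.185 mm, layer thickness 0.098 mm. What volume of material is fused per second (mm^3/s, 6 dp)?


Rate = 894 * 0.185 * 0.098 = 16.20822 mm^3/s


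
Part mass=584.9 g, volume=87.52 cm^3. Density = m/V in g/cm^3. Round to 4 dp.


rho = 584.9 / 87.52 = 6.683 g/cm^3


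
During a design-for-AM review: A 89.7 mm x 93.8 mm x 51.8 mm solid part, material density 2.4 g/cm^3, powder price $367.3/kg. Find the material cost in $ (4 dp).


V = 89.7 * 93.8 * 51.8 = 435837.948 mm^3 = 435.837948 cm^3
Mass = 435.837948 * 2.4 / 1000 = 1.04601108 kg
Cost = 1.04601108 * 367.3 = 384.1999 $


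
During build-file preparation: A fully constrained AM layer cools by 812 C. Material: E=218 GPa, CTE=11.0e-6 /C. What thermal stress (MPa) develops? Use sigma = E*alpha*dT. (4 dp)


sigma = 218*1000 * 11.0e-6 * 812 = 1947.176 MPa


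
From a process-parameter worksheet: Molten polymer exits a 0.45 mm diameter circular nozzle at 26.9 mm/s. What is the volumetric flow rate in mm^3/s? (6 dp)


A = pi*(0.45/2)^2 = 0.15904313 mm^2
Q = 0.15904313 * 26.9 = 4.27826 mm^3/s


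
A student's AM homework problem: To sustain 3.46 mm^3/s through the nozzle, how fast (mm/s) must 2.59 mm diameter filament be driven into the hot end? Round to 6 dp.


A = pi*(2.59/2)^2 = 5.268529
v = 3.46 / 5.268529 = 0.65673 mm/s


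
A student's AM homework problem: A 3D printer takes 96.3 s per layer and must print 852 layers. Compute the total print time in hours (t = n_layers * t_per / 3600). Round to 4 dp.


t = 852 * 96.3 / 3600 = 22.791 hrs


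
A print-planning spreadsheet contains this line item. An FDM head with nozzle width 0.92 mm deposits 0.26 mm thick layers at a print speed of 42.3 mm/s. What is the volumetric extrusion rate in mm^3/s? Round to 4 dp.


Rate = 0.92 * 0.26 * 42.3 = 10.1182 mm^3/s


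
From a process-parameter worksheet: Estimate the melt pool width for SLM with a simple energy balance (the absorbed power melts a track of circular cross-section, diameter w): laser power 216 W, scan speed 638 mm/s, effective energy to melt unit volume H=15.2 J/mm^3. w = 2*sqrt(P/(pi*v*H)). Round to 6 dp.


w = 2*sqrt(216/(pi*638*15.2)) = 0.168403 mm


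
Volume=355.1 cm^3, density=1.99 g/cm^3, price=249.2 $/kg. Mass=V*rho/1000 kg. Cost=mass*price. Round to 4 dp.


Mass = 355.1*1.99/1000 = 0.706649 kg
Cost = 0.706649 * 249.2 = 176.0969 $


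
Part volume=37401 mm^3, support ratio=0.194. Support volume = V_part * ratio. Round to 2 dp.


V_support = 37401 * 0.194 = 7255.79 mm^3


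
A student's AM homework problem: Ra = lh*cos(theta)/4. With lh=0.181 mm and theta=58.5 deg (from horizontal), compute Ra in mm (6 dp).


Ra = 0.181 * cos(58.5) / 4 = 0.023643 mm


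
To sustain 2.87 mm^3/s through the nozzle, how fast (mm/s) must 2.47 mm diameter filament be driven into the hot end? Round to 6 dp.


A = pi*(2.47/2)^2 = 4.791636
v = 2.87 / 4.791636 = 0.59896 mm/s


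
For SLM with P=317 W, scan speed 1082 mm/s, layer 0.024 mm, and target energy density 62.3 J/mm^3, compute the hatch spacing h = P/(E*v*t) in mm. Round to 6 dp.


h = 317 / (62.3*1082*0.024) = 0.195944 mm


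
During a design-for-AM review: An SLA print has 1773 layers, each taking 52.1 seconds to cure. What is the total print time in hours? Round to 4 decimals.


t = 1773 * 52.1 / 3600 = 25.6593 hrs


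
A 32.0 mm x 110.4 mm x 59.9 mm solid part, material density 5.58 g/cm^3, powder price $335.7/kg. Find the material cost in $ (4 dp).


V = 32.0 * 110.4 * 59.9 = 211614.72 mm^3 = 211.61472 cm^3
Mass = 211.61472 * 5.58 / 1000 = 1.18081014 kg
Cost = 1.18081014 * 335.7 = 396.398 $


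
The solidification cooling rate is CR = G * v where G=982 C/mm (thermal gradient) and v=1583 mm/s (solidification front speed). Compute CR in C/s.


CR = 982 * 1583 = 1554506 C/s


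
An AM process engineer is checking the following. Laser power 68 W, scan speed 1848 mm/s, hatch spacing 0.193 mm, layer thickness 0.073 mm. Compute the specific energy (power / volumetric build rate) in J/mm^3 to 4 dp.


Build rate = 1848 * 0.193 * 0.073 = 26.036472 mm^3/s
SE = 68 / 26.036472 = 2.6117 J/mm^3


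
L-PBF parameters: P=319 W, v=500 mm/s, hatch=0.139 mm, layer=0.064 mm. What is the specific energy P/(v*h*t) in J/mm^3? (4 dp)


Build rate = 500 * 0.139 * 0.064 = 4.448 mm^3/s
SE = 319 / 4.448 = 71.7176 J/mm^3


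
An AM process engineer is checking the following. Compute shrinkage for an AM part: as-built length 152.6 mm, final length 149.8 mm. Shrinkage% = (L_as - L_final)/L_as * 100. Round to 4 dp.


Shrinkage = ((152.6-149.8)/152.6)*100 = 1.8349 %


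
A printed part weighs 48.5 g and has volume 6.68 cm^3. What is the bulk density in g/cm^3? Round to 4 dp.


rho = 48.5 / 6.68 = 7.2605 g/cm^3


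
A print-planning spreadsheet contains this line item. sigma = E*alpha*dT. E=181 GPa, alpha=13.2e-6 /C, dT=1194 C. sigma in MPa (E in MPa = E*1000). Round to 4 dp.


sigma = 181*1000 * 13.2e-6 * 1194 = 2852.7048 MPa


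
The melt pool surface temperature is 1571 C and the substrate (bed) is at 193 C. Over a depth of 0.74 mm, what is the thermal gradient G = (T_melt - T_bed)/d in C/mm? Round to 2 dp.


G = (1571-193)/0.74 = 1862.16 C/mm


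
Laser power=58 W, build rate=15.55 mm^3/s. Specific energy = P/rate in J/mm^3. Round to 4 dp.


SE = 58 / 15.55 = 3.7299 J/mm^3


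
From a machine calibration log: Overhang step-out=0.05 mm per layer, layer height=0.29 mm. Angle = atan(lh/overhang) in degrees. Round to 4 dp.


angle = atan(0.29/0.05) = 80.2176 degrees


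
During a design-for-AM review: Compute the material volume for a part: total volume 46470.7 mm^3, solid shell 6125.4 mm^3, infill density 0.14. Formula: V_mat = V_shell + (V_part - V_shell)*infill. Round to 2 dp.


V_infill = (46470.7 - 6125.4) * 0.14 = 5648.34
V_total = 6125.4 + 5648.34 = 11773.74 mm^3


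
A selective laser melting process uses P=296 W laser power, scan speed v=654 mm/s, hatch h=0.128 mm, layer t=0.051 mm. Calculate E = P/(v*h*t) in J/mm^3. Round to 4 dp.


E = 296 / (654*0.128*0.051) = 69.332 J/mm^3


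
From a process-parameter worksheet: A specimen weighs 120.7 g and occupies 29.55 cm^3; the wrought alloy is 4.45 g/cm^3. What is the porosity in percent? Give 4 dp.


rho_part = 120.7 / 29.55 = 4.08460237 g/cm^3
Porosity = (1 - 4.08460237/4.45)*100 = 8.2112 %


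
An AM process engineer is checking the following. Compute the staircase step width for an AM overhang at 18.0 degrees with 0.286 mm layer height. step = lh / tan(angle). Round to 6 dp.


step = 0.286 / tan(18.0) = 0.880217 mm


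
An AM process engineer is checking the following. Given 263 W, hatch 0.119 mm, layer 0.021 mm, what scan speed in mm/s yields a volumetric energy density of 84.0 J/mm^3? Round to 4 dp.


v = 263 / (84.0*0.119*0.021) = 1252.8821 mm/s


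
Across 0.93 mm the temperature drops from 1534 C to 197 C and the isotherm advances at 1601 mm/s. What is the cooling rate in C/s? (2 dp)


G = (1534-197)/0.93 = 1437.6344086 C/mm
CR = 1437.6344086 * 1601 = 2301652.69 C/s


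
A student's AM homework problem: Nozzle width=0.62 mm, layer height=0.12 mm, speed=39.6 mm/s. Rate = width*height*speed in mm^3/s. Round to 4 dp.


Rate = 0.62 * 0.12 * 39.6 = 2.9462 mm^3/s


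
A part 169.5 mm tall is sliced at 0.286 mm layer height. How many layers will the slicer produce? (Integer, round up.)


Layers = ceil(169.5/0.286) = 593


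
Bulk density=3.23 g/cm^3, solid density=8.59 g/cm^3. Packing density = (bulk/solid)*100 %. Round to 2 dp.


Packing = (3.23/8.59)*100 = 37.6 %


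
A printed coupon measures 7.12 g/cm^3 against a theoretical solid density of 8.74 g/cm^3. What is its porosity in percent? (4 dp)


Porosity = (1-7.12/8.74)*100 = 18.5355 %


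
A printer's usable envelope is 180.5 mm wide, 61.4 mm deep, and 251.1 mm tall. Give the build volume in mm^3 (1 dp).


V = 180.5 * 61.4 * 251.1 = 2782866.0 mm^3


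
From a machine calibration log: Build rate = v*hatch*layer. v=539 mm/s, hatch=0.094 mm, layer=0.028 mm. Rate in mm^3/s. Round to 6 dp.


Rate = 539 * 0.094 * 0.028 = 1.418648 mm^3/s


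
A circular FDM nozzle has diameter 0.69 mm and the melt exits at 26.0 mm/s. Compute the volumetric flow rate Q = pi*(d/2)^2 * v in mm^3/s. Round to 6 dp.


A = pi*(0.69/2)^2 = 0.37392807 mm^2
Q = 0.37392807 * 26.0 = 9.72213 mm^3/s


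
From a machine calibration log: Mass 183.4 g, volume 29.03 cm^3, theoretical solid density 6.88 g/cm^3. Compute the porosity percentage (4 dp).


rho_part = 183.4 / 29.03 = 6.31760248 g/cm^3
Porosity = (1 - 6.31760248/6.88)*100 = 8.1744 %


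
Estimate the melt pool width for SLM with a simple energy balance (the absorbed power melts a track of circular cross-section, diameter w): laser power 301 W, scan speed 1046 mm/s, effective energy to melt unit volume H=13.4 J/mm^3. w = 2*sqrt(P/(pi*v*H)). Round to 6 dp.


w = 2*sqrt(301/(pi*1046*13.4)) = 0.165356 mm


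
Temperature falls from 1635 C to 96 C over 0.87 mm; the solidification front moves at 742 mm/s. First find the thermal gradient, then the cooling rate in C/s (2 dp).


G = (1635-96)/0.87 = 1768.96551724 C/mm
CR = 1768.96551724 * 742 = 1312572.41 C/s


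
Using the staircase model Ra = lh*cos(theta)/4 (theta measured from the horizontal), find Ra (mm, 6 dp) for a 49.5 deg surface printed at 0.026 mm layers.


Ra = 0.026 * cos(49.5) / 4 = 0.004221 mm


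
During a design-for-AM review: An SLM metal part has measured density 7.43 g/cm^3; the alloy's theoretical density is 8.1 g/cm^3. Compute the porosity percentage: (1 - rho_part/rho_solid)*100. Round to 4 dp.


Porosity = (1-7.43/8.1)*100 = 8.2716 %


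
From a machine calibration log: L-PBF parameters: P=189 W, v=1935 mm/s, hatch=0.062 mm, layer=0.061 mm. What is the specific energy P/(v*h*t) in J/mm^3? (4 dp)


Build rate = 1935 * 0.062 * 0.061 = 7.31817 mm^3/s
SE = 189 / 7.31817 = 25.8261 J/mm^3


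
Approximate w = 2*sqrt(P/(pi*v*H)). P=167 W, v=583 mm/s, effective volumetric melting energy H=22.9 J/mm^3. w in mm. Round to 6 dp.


w = 2*sqrt(167/(pi*583*22.9)) = 0.126201 mm


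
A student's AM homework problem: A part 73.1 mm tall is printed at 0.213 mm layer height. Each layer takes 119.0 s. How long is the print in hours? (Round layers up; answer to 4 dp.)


Layers = ceil(73.1/0.213) = 344
t = 344 * 119.0 / 3600 = 11.3711 hrs


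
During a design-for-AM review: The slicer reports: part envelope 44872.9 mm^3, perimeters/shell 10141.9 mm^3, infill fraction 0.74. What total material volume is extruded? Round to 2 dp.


V_infill = (44872.9 - 10141.9) * 0.74 = 25700.94
V_total = 10141.9 + 25700.94 = 35842.84 mm^3


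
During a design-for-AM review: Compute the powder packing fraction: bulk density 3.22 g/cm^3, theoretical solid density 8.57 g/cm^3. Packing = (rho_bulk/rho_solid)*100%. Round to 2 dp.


Packing = (3.22/8.57)*100 = 37.57 %


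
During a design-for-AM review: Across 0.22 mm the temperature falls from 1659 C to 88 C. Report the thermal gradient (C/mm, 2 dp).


G = (1659-88)/0.22 = 7140.91 C/mm


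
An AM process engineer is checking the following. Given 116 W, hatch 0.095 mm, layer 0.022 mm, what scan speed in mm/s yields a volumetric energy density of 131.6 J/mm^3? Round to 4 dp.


v = 116 / (131.6*0.095*0.022) = 421.7507 mm/s


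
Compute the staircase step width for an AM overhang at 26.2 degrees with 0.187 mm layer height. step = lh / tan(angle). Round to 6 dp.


step = 0.187 / tan(26.2) = 0.380034 mm


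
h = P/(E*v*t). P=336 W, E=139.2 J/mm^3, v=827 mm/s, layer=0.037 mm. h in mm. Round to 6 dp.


h = 336 / (139.2*827*0.037) = 0.078885 mm


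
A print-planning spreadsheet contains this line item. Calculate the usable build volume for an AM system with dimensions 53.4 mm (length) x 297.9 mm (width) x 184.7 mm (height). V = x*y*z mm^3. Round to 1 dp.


V = 53.4 * 297.9 * 184.7 = 2938181.7 mm^3


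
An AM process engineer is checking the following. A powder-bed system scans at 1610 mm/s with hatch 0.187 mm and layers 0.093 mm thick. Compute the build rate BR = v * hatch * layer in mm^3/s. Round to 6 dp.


Rate = 1610 * 0.187 * 0.093 = 27.99951 mm^3/s


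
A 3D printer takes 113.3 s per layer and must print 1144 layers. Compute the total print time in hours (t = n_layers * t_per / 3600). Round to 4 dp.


t = 1144 * 113.3 / 3600 = 36.0042 hrs


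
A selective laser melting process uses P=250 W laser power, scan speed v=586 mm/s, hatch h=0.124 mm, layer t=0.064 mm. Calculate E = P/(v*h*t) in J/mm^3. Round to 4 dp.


E = 250 / (586*0.124*0.064) = 53.7577 J/mm^3


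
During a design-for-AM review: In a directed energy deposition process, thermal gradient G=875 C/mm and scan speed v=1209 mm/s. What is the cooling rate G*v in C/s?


CR = 875 * 1209 = 1057875 C/s


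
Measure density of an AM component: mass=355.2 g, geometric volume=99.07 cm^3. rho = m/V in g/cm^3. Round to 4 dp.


rho = 355.2 / 99.07 = 3.5853 g/cm^3


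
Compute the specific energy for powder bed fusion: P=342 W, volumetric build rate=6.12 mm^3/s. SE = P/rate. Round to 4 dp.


SE = 342 / 6.12 = 55.8824 J/mm^3


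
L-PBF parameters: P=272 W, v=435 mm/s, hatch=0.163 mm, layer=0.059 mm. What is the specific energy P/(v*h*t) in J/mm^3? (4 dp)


Build rate = 435 * 0.163 * 0.059 = 4.183395 mm^3/s
SE = 272 / 4.183395 = 65.019 J/mm^3


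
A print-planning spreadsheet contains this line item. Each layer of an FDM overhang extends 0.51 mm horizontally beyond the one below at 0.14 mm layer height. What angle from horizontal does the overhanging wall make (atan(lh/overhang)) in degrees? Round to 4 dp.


angle = atan(0.14/0.51) = 15.3501 degrees


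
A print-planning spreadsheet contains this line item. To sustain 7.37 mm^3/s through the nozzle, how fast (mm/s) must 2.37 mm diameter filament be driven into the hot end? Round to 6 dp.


A = pi*(2.37/2)^2 = 4.411503
v = 7.37 / 4.411503 = 1.670632 mm/s


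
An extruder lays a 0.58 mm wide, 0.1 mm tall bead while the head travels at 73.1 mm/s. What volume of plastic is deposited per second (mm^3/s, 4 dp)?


Rate = 0.58 * 0.1 * 73.1 = 4.2398 mm^3/s


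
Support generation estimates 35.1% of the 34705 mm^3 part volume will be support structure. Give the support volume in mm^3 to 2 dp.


V_support = 34705 * 0.351 = 12181.46 mm^3


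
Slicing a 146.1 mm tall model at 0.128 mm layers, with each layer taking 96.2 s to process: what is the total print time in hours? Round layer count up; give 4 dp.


Layers = ceil(146.1/0.128) = 1142
t = 1142 * 96.2 / 3600 = 30.5168 hrs


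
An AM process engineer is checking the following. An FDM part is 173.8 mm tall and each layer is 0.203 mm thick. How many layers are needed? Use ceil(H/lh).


Layers = ceil(173.8/0.203) = 857


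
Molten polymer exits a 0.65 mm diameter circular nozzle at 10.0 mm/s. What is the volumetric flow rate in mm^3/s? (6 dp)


A = pi*(0.65/2)^2 = 0.33183072 mm^2
Q = 0.33183072 * 10.0 = 3.318307 mm^3/s


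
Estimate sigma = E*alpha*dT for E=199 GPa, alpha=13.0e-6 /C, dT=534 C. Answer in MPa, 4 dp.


sigma = 199*1000 * 13.0e-6 * 534 = 1381.458 MPa


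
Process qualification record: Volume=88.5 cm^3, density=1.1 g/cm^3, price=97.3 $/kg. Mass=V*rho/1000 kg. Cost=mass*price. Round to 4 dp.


Mass = 88.5*1.1/1000 = 0.09735 kg
Cost = 0.09735 * 97.3 = 9.4722 $


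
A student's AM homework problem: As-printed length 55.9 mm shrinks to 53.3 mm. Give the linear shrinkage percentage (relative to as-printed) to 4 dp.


Shrinkage = ((55.9-53.3)/55.9)*100 = 4.6512 %
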